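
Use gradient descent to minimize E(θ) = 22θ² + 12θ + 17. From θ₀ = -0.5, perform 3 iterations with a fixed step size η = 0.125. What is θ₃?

20.4375

E′(θ) = 44θ + 12
Step 1: E′(-0.5) = -10; θ₁ = -0.5 − 0.125·(-10) = 0.75
Step 2: E′(0.75) = 45; θ₂ = 0.75 − 0.125·45 = -4.875
Step 3: E′(-4.875) = -202.5; θ₃ = -4.875 − 0.125·(-202.5) = 20.4375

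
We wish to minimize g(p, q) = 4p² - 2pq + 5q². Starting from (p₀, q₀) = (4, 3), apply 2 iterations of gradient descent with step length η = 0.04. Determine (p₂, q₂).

(2.1824, 1.5088)

∇g = (8p - 2q, -2p + 10q)
Step 1: at (4, 3), ∇g = (26, 22) → (4, 3) − 0.04·(26, 22) = (2.96, 2.12)
Step 2: at (2.96, 2.12), ∇g = (19.44, 15.28) → (2.96, 2.12) − 0.04·(19.44, 15.28) = (2.1824, 1.5088)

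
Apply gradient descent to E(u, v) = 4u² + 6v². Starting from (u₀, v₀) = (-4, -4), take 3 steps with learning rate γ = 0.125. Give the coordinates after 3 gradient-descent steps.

(0, 0.5)

∇E = (8u, 12v)
Step 1: at (-4, -4), ∇E = (-32, -48) → (-4, -4) − 0.125·(-32, -48) = (0, 2)
Step 2: at (0, 2), ∇E = (0, 24) → (0, 2) − 0.125·(0, 24) = (0, -1)
Step 3: at (0, -1), ∇E = (0, -12) → (0, -1) − 0.125·(0, -12) = (0, 0.5)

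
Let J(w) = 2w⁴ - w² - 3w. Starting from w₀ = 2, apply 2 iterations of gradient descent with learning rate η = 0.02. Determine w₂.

0.85263104

J′(w) = 8w³ - 2w - 3
Step 1: J′(2) = 57; w₁ = 2 − 0.02·57 = 0.86
Step 2: J′(0.86) = 0.368448; w₂ = 0.86 − 0.02·0.368448 = 0.85263104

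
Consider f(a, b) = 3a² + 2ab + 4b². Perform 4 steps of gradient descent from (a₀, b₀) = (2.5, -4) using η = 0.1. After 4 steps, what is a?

0.2704

∇f = (6a + 2b, 2a + 8b)
(a₁, b₁) = (2.5, -4) − 0.1·(7, -27) = (1.8, -1.3)
(a₂, b₂) = (1.8, -1.3) − 0.1·(8.2, -6.8) = (0.98, -0.62)
(a₃, b₃) = (0.98, -0.62) − 0.1·(4.64, -3) = (0.516, -0.32)
(a₄, b₄) = (0.516, -0.32) − 0.1·(2.456, -1.528) = (0.2704, -0.1672)
a = 0.2704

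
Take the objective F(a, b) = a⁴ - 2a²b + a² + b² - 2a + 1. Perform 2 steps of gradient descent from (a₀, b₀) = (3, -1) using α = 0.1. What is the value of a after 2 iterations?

321.1536

∇F = (4a³ - 4ab + 2a - 2, -2a² + 2b)
Step 1: at (3, -1), ∇F = (124, -20) → (3, -1) − 0.1·(124, -20) = (-9.4, 1)
Step 2: at (-9.4, 1), ∇F = (-3305.536, -174.72) → (-9.4, 1) − 0.1·(-3305.536, -174.72) = (321.1536, 18.472)
a = 321.1536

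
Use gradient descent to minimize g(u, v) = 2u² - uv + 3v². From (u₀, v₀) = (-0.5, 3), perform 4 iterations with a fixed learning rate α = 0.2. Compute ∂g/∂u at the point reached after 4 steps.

-0.032

∇g = (4u - v, -u + 6v)
Step 1: at (-0.5, 3), ∇g = (-5, 18.5) → (-0.5, 3) − 0.2·(-5, 18.5) = (0.5, -0.7)
Step 2: at (0.5, -0.7), ∇g = (2.7, -4.7) → (0.5, -0.7) − 0.2·(2.7, -4.7) = (-0.04, 0.24)
Step 3: at (-0.04, 0.24), ∇g = (-0.4, 1.48) → (-0.04, 0.24) − 0.2·(-0.4, 1.48) = (0.04, -0.056)
Step 4: at (0.04, -0.056), ∇g = (0.216, -0.376) → (0.04, -0.056) − 0.2·(0.216, -0.376) = (-0.0032, 0.0192)
∂g/∂u at (-0.0032, 0.0192) = -0.032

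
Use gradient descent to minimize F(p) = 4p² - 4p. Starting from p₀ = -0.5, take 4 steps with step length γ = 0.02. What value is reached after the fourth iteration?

0.00212864

F′(p) = 8p - 4
Step 1: F′(-0.5) = -8; p₁ = -0.5 − 0.02·(-8) = -0.34
Step 2: F′(-0.34) = -6.72; p₂ = -0.34 − 0.02·(-6.72) = -0.2056
Step 3: F′(-0.2056) = -5.6448; p₃ = -0.2056 − 0.02·(-5.6448) = -0.092704
Step 4: F′(-0.092704) = -4.741632; p₄ = -0.092704 − 0.02·(-4.741632) = 0.00212864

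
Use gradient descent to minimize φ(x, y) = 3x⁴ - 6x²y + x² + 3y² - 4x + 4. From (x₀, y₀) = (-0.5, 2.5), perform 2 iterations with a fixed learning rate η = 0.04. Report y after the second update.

∇φ = (12x³ - 12xy + 2x - 4, -6x² + 6y)
(x₁, y₁) = (-0.5, 2.5) − 0.04·(8.5, 13.5) = (-0.84, 1.96)
(x₂, y₂) = (-0.84, 1.96) − 0.04·(6.964352, 7.5264) = (-1.11857408, 1.658944)
y = 1.658944

1.658944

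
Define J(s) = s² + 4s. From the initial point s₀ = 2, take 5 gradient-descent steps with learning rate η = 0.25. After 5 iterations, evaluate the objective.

J′(s) = 2s + 4
Step 1: J′(2) = 8; s₁ = 2 − 0.25·8 = 0
Step 2: J′(0) = 4; s₂ = 0 − 0.25·4 = -1
Step 3: J′(-1) = 2; s₃ = -1 − 0.25·2 = -1.5
Step 4: J′(-1.5) = 1; s₄ = -1.5 − 0.25·1 = -1.75
Step 5: J′(-1.75) = 0.5; s₅ = -1.75 − 0.25·0.5 = -1.875
J(-1.875) = -3.984375

-3.984375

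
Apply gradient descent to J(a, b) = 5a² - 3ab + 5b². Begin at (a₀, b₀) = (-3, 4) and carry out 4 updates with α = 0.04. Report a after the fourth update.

-0.05142528

∇J = (10a - 3b, -3a + 10b)
(a₁, b₁) = (-3, 4) − 0.04·(-42, 49) = (-1.32, 2.04)
(a₂, b₂) = (-1.32, 2.04) − 0.04·(-19.32, 24.36) = (-0.5472, 1.0656)
(a₃, b₃) = (-0.5472, 1.0656) − 0.04·(-8.6688, 12.2976) = (-0.200448, 0.573696)
(a₄, b₄) = (-0.200448, 0.573696) − 0.04·(-3.725568, 6.338304) = (-0.05142528, 0.32016384)
a = -0.05142528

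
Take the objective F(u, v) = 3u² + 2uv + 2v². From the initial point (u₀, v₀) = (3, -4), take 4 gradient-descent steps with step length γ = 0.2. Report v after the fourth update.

-0.16

∇F = (6u + 2v, 2u + 4v)
(u₁, v₁) = (3, -4) − 0.2·(10, -10) = (1, -2)
(u₂, v₂) = (1, -2) − 0.2·(2, -6) = (0.6, -0.8)
(u₃, v₃) = (0.6, -0.8) − 0.2·(2, -2) = (0.2, -0.4)
(u₄, v₄) = (0.2, -0.4) − 0.2·(0.4, -1.2) = (0.12, -0.16)
v = -0.16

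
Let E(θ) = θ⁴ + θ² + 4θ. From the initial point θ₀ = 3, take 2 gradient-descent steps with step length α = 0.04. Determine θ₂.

E′(θ) = 4θ³ + 2θ + 4
Step 1: E′(3) = 118; θ₁ = 3 − 0.04·118 = -1.72
Step 2: E′(-1.72) = -19.793792; θ₂ = -1.72 − 0.04·(-19.793792) = -0.92824832

-0.92824832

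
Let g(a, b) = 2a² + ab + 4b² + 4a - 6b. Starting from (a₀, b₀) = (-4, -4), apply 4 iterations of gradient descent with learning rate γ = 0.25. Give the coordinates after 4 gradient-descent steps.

(-2.7890625, -5.71875)

∇g = (4a + b + 4, a + 8b - 6)
(a₁, b₁) = (-4, -4) − 0.25·(-16, -42) = (0, 6.5)
(a₂, b₂) = (0, 6.5) − 0.25·(10.5, 46) = (-2.625, -5)
(a₃, b₃) = (-2.625, -5) − 0.25·(-11.5, -48.625) = (0.25, 7.15625)
(a₄, b₄) = (0.25, 7.15625) − 0.25·(12.15625, 51.5) = (-2.7890625, -5.71875)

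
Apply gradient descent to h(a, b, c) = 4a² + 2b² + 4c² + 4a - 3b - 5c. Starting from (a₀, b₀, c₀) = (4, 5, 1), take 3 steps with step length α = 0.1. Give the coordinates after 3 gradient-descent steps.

(-0.464, 1.668, 0.628)

∇h = (8a + 4, 4b - 3, 8c - 5)
Step 1: at (4, 5, 1), ∇h = (36, 17, 3) → (4, 5, 1) − 0.1·(36, 17, 3) = (0.4, 3.3, 0.7)
Step 2: at (0.4, 3.3, 0.7), ∇h = (7.2, 10.2, 0.6) → (0.4, 3.3, 0.7) − 0.1·(7.2, 10.2, 0.6) = (-0.32, 2.28, 0.64)
Step 3: at (-0.32, 2.28, 0.64), ∇h = (1.44, 6.12, 0.12) → (-0.32, 2.28, 0.64) − 0.1·(1.44, 6.12, 0.12) = (-0.464, 1.668, 0.628)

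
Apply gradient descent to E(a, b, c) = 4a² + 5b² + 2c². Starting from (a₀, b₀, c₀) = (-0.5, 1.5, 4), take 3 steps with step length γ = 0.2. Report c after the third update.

∇E = (8a, 10b, 4c)
Step 1: at (-0.5, 1.5, 4), ∇E = (-4, 15, 16) → (-0.5, 1.5, 4) − 0.2·(-4, 15, 16) = (0.3, -1.5, 0.8)
Step 2: at (0.3, -1.5, 0.8), ∇E = (2.4, -15, 3.2) → (0.3, -1.5, 0.8) − 0.2·(2.4, -15, 3.2) = (-0.18, 1.5, 0.16)
Step 3: at (-0.18, 1.5, 0.16), ∇E = (-1.44, 15, 0.64) → (-0.18, 1.5, 0.16) − 0.2·(-1.44, 15, 0.64) = (0.108, -1.5, 0.032)
c = 0.032

0.032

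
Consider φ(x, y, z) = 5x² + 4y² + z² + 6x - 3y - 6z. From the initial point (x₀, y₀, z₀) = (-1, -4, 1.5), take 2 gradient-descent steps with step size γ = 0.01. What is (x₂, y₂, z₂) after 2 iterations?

∇φ = (10x + 6, 8y - 3, 2z - 6)
(x₁, y₁, z₁) = (-1, -4, 1.5) − 0.01·(-4, -35, -3) = (-0.96, -3.65, 1.53)
(x₂, y₂, z₂) = (-0.96, -3.65, 1.53) − 0.01·(-3.6, -32.2, -2.94) = (-0.924, -3.328, 1.5594)

(-0.924, -3.328, 1.5594)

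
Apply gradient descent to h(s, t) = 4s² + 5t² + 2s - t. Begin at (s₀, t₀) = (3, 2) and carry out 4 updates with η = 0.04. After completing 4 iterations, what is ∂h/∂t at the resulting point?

∇h = (8s + 2, 10t - 1)
(s₁, t₁) = (3, 2) − 0.04·(26, 19) = (1.96, 1.24)
(s₂, t₂) = (1.96, 1.24) − 0.04·(17.68, 11.4) = (1.2528, 0.784)
(s₃, t₃) = (1.2528, 0.784) − 0.04·(12.0224, 6.84) = (0.771904, 0.5104)
(s₄, t₄) = (0.771904, 0.5104) − 0.04·(8.175232, 4.104) = (0.44489472, 0.34624)
∂h/∂t at (0.44489472, 0.34624) = 2.4624

2.4624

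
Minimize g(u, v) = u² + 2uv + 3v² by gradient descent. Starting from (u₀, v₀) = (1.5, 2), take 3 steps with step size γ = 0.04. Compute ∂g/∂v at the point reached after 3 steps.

5.626304

∇g = (2u + 2v, 2u + 6v)
Step 1: at (1.5, 2), ∇g = (7, 15) → (1.5, 2) − 0.04·(7, 15) = (1.22, 1.4)
Step 2: at (1.22, 1.4), ∇g = (5.24, 10.84) → (1.22, 1.4) − 0.04·(5.24, 10.84) = (1.0104, 0.9664)
Step 3: at (1.0104, 0.9664), ∇g = (3.9536, 7.8192) → (1.0104, 0.9664) − 0.04·(3.9536, 7.8192) = (0.852256, 0.653632)
∂g/∂v at (0.852256, 0.653632) = 5.626304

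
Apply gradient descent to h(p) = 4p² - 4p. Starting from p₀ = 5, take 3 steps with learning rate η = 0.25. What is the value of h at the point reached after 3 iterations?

80

h′(p) = 8p - 4
Step 1: h′(5) = 36; p₁ = 5 − 0.25·36 = -4
Step 2: h′(-4) = -36; p₂ = -4 − 0.25·(-36) = 5
Step 3: h′(5) = 36; p₃ = 5 − 0.25·36 = -4
h(-4) = 80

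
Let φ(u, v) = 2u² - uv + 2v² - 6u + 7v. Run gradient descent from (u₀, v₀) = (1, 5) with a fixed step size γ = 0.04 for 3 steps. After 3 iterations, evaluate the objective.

∇φ = (4u - v - 6, -u + 4v + 7)
(u₁, v₁) = (1, 5) − 0.04·(-7, 26) = (1.28, 3.96)
(u₂, v₂) = (1.28, 3.96) − 0.04·(-4.84, 21.56) = (1.4736, 3.0976)
(u₃, v₃) = (1.4736, 3.0976) − 0.04·(-3.2032, 17.9168) = (1.601728, 2.380928)
φ(1.601728, 2.380928) = 19.711230410752

19.711230410752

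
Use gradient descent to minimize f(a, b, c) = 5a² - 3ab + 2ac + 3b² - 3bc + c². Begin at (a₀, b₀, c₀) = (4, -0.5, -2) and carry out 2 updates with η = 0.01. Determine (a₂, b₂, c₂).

∇f = (10a - 3b + 2c, -3a + 6b - 3c, 2a - 3b + 2c)
(a₁, b₁, c₁) = (4, -0.5, -2) − 0.01·(37.5, -9, 5.5) = (3.625, -0.41, -2.055)
(a₂, b₂, c₂) = (3.625, -0.41, -2.055) − 0.01·(33.37, -7.17, 4.37) = (3.2913, -0.3383, -2.0987)

(3.2913, -0.3383, -2.0987)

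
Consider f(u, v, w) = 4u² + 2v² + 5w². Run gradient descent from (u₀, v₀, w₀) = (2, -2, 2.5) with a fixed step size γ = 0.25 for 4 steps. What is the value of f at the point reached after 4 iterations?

∇f = (8u, 4v, 10w)
(u₁, v₁, w₁) = (2, -2, 2.5) − 0.25·(16, -8, 25) = (-2, 0, -3.75)
(u₂, v₂, w₂) = (-2, 0, -3.75) − 0.25·(-16, 0, -37.5) = (2, 0, 5.625)
(u₃, v₃, w₃) = (2, 0, 5.625) − 0.25·(16, 0, 56.25) = (-2, 0, -8.4375)
(u₄, v₄, w₄) = (-2, 0, -8.4375) − 0.25·(-16, 0, -84.375) = (2, 0, 12.65625)
f(2, 0, 12.65625) = 816.9033203125

816.9033203125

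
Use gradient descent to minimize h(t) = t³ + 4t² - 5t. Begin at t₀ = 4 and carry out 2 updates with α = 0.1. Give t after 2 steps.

h′(t) = 3t² + 8t - 5
Step 1: h′(4) = 75; t₁ = 4 − 0.1·75 = -3.5
Step 2: h′(-3.5) = 3.75; t₂ = -3.5 − 0.1·3.75 = -3.875

-3.875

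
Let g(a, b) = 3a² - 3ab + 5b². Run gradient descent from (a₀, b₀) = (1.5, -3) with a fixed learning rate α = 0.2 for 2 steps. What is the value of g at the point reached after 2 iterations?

198.7056

∇g = (6a - 3b, -3a + 10b)
Step 1: at (1.5, -3), ∇g = (18, -34.5) → (1.5, -3) − 0.2·(18, -34.5) = (-2.1, 3.9)
Step 2: at (-2.1, 3.9), ∇g = (-24.3, 45.3) → (-2.1, 3.9) − 0.2·(-24.3, 45.3) = (2.76, -5.16)
g(2.76, -5.16) = 198.7056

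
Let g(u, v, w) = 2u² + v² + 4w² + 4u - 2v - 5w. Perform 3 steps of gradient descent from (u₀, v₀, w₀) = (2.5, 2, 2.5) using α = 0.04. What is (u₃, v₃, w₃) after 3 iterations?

(1.074464, 1.778688, 1.21456)

∇g = (4u + 4, 2v - 2, 8w - 5)
Step 1: at (2.5, 2, 2.5), ∇g = (14, 2, 15) → (2.5, 2, 2.5) − 0.04·(14, 2, 15) = (1.94, 1.92, 1.9)
Step 2: at (1.94, 1.92, 1.9), ∇g = (11.76, 1.84, 10.2) → (1.94, 1.92, 1.9) − 0.04·(11.76, 1.84, 10.2) = (1.4696, 1.8464, 1.492)
Step 3: at (1.4696, 1.8464, 1.492), ∇g = (9.8784, 1.6928, 6.936) → (1.4696, 1.8464, 1.492) − 0.04·(9.8784, 1.6928, 6.936) = (1.074464, 1.778688, 1.21456)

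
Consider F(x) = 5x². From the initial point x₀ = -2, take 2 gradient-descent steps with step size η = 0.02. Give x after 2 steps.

-1.28

F′(x) = 10x
x₁ = -2 − 0.02·(-20) = -1.6
x₂ = -1.6 − 0.02·(-16) = -1.28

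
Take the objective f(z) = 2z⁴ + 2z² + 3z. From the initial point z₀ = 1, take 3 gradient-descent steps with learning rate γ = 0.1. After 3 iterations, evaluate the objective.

f′(z) = 8z³ + 4z + 3
Step 1: f′(1) = 15; z₁ = 1 − 0.1·15 = -0.5
Step 2: f′(-0.5) = 0; z₂ = -0.5 − 0.1·0 = -0.5
Step 3: f′(-0.5) = 0; z₃ = -0.5 − 0.1·0 = -0.5
f(-0.5) = -0.875

-0.875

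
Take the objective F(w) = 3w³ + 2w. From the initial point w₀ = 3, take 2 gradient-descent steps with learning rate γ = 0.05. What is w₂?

-1.845125

F′(w) = 9w² + 2
Step 1: F′(3) = 83; w₁ = 3 − 0.05·83 = -1.15
Step 2: F′(-1.15) = 13.9025; w₂ = -1.15 − 0.05·13.9025 = -1.845125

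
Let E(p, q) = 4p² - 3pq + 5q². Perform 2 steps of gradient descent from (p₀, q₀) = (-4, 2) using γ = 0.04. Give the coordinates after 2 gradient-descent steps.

∇E = (8p - 3q, -3p + 10q)
(p₁, q₁) = (-4, 2) − 0.04·(-38, 32) = (-2.48, 0.72)
(p₂, q₂) = (-2.48, 0.72) − 0.04·(-22, 14.64) = (-1.6, 0.1344)

(-1.6, 0.1344)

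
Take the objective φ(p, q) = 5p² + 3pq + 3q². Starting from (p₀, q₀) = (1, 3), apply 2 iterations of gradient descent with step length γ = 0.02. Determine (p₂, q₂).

∇φ = (10p + 3q, 3p + 6q)
(p₁, q₁) = (1, 3) − 0.02·(19, 21) = (0.62, 2.58)
(p₂, q₂) = (0.62, 2.58) − 0.02·(13.94, 17.34) = (0.3412, 2.2332)

(0.3412, 2.2332)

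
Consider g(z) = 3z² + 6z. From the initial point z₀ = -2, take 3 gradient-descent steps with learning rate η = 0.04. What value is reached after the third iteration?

g′(z) = 6z + 6
Step 1: g′(-2) = -6; z₁ = -2 − 0.04·(-6) = -1.76
Step 2: g′(-1.76) = -4.56; z₂ = -1.76 − 0.04·(-4.56) = -1.5776
Step 3: g′(-1.5776) = -3.4656; z₃ = -1.5776 − 0.04·(-3.4656) = -1.438976

-1.438976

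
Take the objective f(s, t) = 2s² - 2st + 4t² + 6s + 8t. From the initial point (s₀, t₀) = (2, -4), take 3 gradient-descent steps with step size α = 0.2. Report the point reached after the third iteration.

(-2.816, 0.096)

∇f = (4s - 2t + 6, -2s + 8t + 8)
Step 1: at (2, -4), ∇f = (22, -28) → (2, -4) − 0.2·(22, -28) = (-2.4, 1.6)
Step 2: at (-2.4, 1.6), ∇f = (-6.8, 25.6) → (-2.4, 1.6) − 0.2·(-6.8, 25.6) = (-1.04, -3.52)
Step 3: at (-1.04, -3.52), ∇f = (8.88, -18.08) → (-1.04, -3.52) − 0.2·(8.88, -18.08) = (-2.816, 0.096)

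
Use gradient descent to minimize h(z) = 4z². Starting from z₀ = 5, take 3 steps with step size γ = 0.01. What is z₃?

3.89344

h′(z) = 8z
Step 1: h′(5) = 40; z₁ = 5 − 0.01·40 = 4.6
Step 2: h′(4.6) = 36.8; z₂ = 4.6 − 0.01·36.8 = 4.232
Step 3: h′(4.232) = 33.856; z₃ = 4.232 − 0.01·33.856 = 3.89344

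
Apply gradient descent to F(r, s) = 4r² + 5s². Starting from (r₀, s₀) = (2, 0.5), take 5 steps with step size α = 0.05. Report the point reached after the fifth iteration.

(0.15552, 0.015625)

∇F = (8r, 10s)
(r₁, s₁) = (2, 0.5) − 0.05·(16, 5) = (1.2, 0.25)
(r₂, s₂) = (1.2, 0.25) − 0.05·(9.6, 2.5) = (0.72, 0.125)
(r₃, s₃) = (0.72, 0.125) − 0.05·(5.76, 1.25) = (0.432, 0.0625)
(r₄, s₄) = (0.432, 0.0625) − 0.05·(3.456, 0.625) = (0.2592, 0.03125)
(r₅, s₅) = (0.2592, 0.03125) − 0.05·(2.0736, 0.3125) = (0.15552, 0.015625)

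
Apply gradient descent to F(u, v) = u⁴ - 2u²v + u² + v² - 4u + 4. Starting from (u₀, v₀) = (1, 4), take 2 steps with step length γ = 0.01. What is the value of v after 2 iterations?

3.887192

∇F = (4u³ - 4uv + 2u - 4, -2u² + 2v)
Step 1: at (1, 4), ∇F = (-14, 6) → (1, 4) − 0.01·(-14, 6) = (1.14, 3.94)
Step 2: at (1.14, 3.94), ∇F = (-13.760224, 5.2808) → (1.14, 3.94) − 0.01·(-13.760224, 5.2808) = (1.27760224, 3.887192)
v = 3.887192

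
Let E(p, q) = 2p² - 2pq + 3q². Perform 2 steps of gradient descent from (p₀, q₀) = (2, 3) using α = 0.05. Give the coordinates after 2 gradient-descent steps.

(1.75, 1.8)

∇E = (4p - 2q, -2p + 6q)
Step 1: at (2, 3), ∇E = (2, 14) → (2, 3) − 0.05·(2, 14) = (1.9, 2.3)
Step 2: at (1.9, 2.3), ∇E = (3, 10) → (1.9, 2.3) − 0.05·(3, 10) = (1.75, 1.8)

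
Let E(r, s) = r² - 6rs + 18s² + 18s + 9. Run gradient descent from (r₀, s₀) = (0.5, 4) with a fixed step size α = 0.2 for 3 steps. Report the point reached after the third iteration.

(191.676, -1124.216)

∇E = (2r - 6s, -6r + 36s + 18)
Step 1: at (0.5, 4), ∇E = (-23, 159) → (0.5, 4) − 0.2·(-23, 159) = (5.1, -27.8)
Step 2: at (5.1, -27.8), ∇E = (177, -1013.4) → (5.1, -27.8) − 0.2·(177, -1013.4) = (-30.3, 174.88)
Step 3: at (-30.3, 174.88), ∇E = (-1109.88, 6495.48) → (-30.3, 174.88) − 0.2·(-1109.88, 6495.48) = (191.676, -1124.216)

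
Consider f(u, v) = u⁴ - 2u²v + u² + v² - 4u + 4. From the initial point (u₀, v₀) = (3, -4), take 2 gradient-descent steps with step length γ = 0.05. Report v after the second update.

-0.029

∇f = (4u³ - 4uv + 2u - 4, -2u² + 2v)
(u₁, v₁) = (3, -4) − 0.05·(158, -26) = (-4.9, -2.7)
(u₂, v₂) = (-4.9, -2.7) − 0.05·(-537.316, -53.42) = (21.9658, -0.029)
v = -0.029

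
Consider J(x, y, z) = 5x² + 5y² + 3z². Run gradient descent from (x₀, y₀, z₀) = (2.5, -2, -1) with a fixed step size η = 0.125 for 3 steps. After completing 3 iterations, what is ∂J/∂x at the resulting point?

-0.390625

∇J = (10x, 10y, 6z)
Step 1: at (2.5, -2, -1), ∇J = (25, -20, -6) → (2.5, -2, -1) − 0.125·(25, -20, -6) = (-0.625, 0.5, -0.25)
Step 2: at (-0.625, 0.5, -0.25), ∇J = (-6.25, 5, -1.5) → (-0.625, 0.5, -0.25) − 0.125·(-6.25, 5, -1.5) = (0.15625, -0.125, -0.0625)
Step 3: at (0.15625, -0.125, -0.0625), ∇J = (1.5625, -1.25, -0.375) → (0.15625, -0.125, -0.0625) − 0.125·(1.5625, -1.25, -0.375) = (-0.0390625, 0.03125, -0.015625)
∂J/∂x at (-0.0390625, 0.03125, -0.015625) = -0.390625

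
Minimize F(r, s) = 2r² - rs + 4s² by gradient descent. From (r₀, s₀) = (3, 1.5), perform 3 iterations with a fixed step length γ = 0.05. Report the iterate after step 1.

∇F = (4r - s, -r + 8s)
Step 1: at (3, 1.5), ∇F = (10.5, 9) → (3, 1.5) − 0.05·(10.5, 9) = (2.475, 1.05)

(2.475, 1.05)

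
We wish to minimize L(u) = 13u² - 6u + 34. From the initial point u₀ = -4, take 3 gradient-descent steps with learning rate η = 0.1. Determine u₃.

L′(u) = 26u - 6
Step 1: L′(-4) = -110; u₁ = -4 − 0.1·(-110) = 7
Step 2: L′(7) = 176; u₂ = 7 − 0.1·176 = -10.6
Step 3: L′(-10.6) = -281.6; u₃ = -10.6 − 0.1·(-281.6) = 17.56

17.56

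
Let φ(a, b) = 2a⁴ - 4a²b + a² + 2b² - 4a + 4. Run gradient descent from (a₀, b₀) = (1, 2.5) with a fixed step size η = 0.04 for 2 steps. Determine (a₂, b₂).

∇φ = (8a³ - 8ab + 2a - 4, -4a² + 4b)
(a₁, b₁) = (1, 2.5) − 0.04·(-14, 6) = (1.56, 2.26)
(a₂, b₂) = (1.56, 2.26) − 0.04·(1.286528, -0.6944) = (1.50853888, 2.287776)

(1.50853888, 2.287776)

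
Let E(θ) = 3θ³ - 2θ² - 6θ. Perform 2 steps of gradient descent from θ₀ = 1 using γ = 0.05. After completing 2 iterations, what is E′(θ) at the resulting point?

-0.069029859375

E′(θ) = 9θ² - 4θ - 6
θ₁ = 1 − 0.05·(-1) = 1.05
θ₂ = 1.05 − 0.05·(-0.2775) = 1.063875
E′(θ) at (1.063875) = -0.069029859375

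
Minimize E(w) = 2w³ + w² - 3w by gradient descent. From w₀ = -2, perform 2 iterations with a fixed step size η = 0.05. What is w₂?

E′(w) = 6w² + 2w - 3
w₁ = -2 − 0.05·17 = -2.85
w₂ = -2.85 − 0.05·40.035 = -4.85175

-4.85175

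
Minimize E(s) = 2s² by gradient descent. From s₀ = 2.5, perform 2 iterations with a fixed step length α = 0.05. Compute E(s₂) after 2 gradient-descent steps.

E′(s) = 4s
s₁ = 2.5 − 0.05·10 = 2
s₂ = 2 − 0.05·8 = 1.6
E(1.6) = 5.12

5.12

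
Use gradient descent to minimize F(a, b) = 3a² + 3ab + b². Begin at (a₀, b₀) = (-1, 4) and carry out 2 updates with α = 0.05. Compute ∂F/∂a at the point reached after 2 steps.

∇F = (6a + 3b, 3a + 2b)
Step 1: at (-1, 4), ∇F = (6, 5) → (-1, 4) − 0.05·(6, 5) = (-1.3, 3.75)
Step 2: at (-1.3, 3.75), ∇F = (3.45, 3.6) → (-1.3, 3.75) − 0.05·(3.45, 3.6) = (-1.4725, 3.57)
∂F/∂a at (-1.4725, 3.57) = 1.875

1.875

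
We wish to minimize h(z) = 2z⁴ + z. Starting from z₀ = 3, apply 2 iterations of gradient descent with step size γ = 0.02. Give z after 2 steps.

-0.97502336

h′(z) = 8z³ + 1
z₁ = 3 − 0.02·217 = -1.34
z₂ = -1.34 − 0.02·(-18.248832) = -0.97502336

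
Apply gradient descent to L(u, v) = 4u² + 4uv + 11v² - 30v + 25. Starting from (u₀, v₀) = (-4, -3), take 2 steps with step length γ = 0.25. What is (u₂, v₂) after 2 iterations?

∇L = (8u + 4v, 4u + 22v - 30)
(u₁, v₁) = (-4, -3) − 0.25·(-44, -112) = (7, 25)
(u₂, v₂) = (7, 25) − 0.25·(156, 548) = (-32, -112)

(-32, -112)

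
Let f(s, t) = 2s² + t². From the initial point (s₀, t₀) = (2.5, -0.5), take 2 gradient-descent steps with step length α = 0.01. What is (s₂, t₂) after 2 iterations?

∇f = (4s, 2t)
Step 1: at (2.5, -0.5), ∇f = (10, -1) → (2.5, -0.5) − 0.01·(10, -1) = (2.4, -0.49)
Step 2: at (2.4, -0.49), ∇f = (9.6, -0.98) → (2.4, -0.49) − 0.01·(9.6, -0.98) = (2.304, -0.4802)

(2.304, -0.4802)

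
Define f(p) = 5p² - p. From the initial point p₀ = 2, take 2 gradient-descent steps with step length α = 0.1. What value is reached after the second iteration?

f′(p) = 10p - 1
Step 1: f′(2) = 19; p₁ = 2 − 0.1·19 = 0.1
Step 2: f′(0.1) = 0; p₂ = 0.1 − 0.1·0 = 0.1

0.1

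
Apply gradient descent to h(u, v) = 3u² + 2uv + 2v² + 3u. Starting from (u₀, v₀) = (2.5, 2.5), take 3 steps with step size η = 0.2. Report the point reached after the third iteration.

(-0.9, 0.14)

∇h = (6u + 2v + 3, 2u + 4v)
Step 1: at (2.5, 2.5), ∇h = (23, 15) → (2.5, 2.5) − 0.2·(23, 15) = (-2.1, -0.5)
Step 2: at (-2.1, -0.5), ∇h = (-10.6, -6.2) → (-2.1, -0.5) − 0.2·(-10.6, -6.2) = (0.02, 0.74)
Step 3: at (0.02, 0.74), ∇h = (4.6, 3) → (0.02, 0.74) − 0.2·(4.6, 3) = (-0.9, 0.14)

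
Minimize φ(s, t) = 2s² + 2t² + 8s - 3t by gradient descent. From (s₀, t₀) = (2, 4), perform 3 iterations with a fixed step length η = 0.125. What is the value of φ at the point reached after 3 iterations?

-8.294921875

∇φ = (4s + 8, 4t - 3)
Step 1: at (2, 4), ∇φ = (16, 13) → (2, 4) − 0.125·(16, 13) = (0, 2.375)
Step 2: at (0, 2.375), ∇φ = (8, 6.5) → (0, 2.375) − 0.125·(8, 6.5) = (-1, 1.5625)
Step 3: at (-1, 1.5625), ∇φ = (4, 3.25) → (-1, 1.5625) − 0.125·(4, 3.25) = (-1.5, 1.15625)
φ(-1.5, 1.15625) = -8.294921875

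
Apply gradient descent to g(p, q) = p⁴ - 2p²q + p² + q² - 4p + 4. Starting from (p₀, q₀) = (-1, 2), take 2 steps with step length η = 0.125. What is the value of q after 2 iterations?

1.453125

∇g = (4p³ - 4pq + 2p - 4, -2p² + 2q)
(p₁, q₁) = (-1, 2) − 0.125·(-2, 2) = (-0.75, 1.75)
(p₂, q₂) = (-0.75, 1.75) − 0.125·(-1.9375, 2.375) = (-0.5078125, 1.453125)
q = 1.453125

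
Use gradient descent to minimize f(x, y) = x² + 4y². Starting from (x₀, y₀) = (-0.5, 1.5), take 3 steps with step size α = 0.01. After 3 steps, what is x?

-0.470596

∇f = (2x, 8y)
(x₁, y₁) = (-0.5, 1.5) − 0.01·(-1, 12) = (-0.49, 1.38)
(x₂, y₂) = (-0.49, 1.38) − 0.01·(-0.98, 11.04) = (-0.4802, 1.2696)
(x₃, y₃) = (-0.4802, 1.2696) − 0.01·(-0.9604, 10.1568) = (-0.470596, 1.168032)
x = -0.470596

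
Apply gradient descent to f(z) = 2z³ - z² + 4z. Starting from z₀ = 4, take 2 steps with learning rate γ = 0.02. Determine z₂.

1.606528

f′(z) = 6z² - 2z + 4
Step 1: f′(4) = 92; z₁ = 4 − 0.02·92 = 2.16
Step 2: f′(2.16) = 27.6736; z₂ = 2.16 − 0.02·27.6736 = 1.606528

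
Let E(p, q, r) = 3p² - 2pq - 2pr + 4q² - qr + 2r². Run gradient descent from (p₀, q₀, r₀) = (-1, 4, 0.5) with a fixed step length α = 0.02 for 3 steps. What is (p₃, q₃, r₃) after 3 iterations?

∇E = (6p - 2q - 2r, -2p + 8q - r, -2p - q + 4r)
(p₁, q₁, r₁) = (-1, 4, 0.5) − 0.02·(-15, 33.5, 0) = (-0.7, 3.33, 0.5)
(p₂, q₂, r₂) = (-0.7, 3.33, 0.5) − 0.02·(-11.86, 27.54, 0.07) = (-0.4628, 2.7792, 0.4986)
(p₃, q₃, r₃) = (-0.4628, 2.7792, 0.4986) − 0.02·(-9.3324, 22.6606, 0.1408) = (-0.276152, 2.325988, 0.495784)

(-0.276152, 2.325988, 0.495784)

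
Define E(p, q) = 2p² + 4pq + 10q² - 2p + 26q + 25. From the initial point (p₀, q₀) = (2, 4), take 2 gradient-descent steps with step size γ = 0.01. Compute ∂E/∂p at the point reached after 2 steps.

12.2848

∇E = (4p + 4q - 2, 4p + 20q + 26)
Step 1: at (2, 4), ∇E = (22, 114) → (2, 4) − 0.01·(22, 114) = (1.78, 2.86)
Step 2: at (1.78, 2.86), ∇E = (16.56, 90.32) → (1.78, 2.86) − 0.01·(16.56, 90.32) = (1.6144, 1.9568)
∂E/∂p at (1.6144, 1.9568) = 12.2848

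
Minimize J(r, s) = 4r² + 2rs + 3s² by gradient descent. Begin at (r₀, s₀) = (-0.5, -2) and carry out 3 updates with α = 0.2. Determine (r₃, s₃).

(0.764, 0.472)

∇J = (8r + 2s, 2r + 6s)
(r₁, s₁) = (-0.5, -2) − 0.2·(-8, -13) = (1.1, 0.6)
(r₂, s₂) = (1.1, 0.6) − 0.2·(10, 5.8) = (-0.9, -0.56)
(r₃, s₃) = (-0.9, -0.56) − 0.2·(-8.32, -5.16) = (0.764, 0.472)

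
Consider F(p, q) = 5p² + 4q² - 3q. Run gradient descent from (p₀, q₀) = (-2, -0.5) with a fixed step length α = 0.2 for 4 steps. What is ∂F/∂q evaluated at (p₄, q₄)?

-0.9072

∇F = (10p, 8q - 3)
(p₁, q₁) = (-2, -0.5) − 0.2·(-20, -7) = (2, 0.9)
(p₂, q₂) = (2, 0.9) − 0.2·(20, 4.2) = (-2, 0.06)
(p₃, q₃) = (-2, 0.06) − 0.2·(-20, -2.52) = (2, 0.564)
(p₄, q₄) = (2, 0.564) − 0.2·(20, 1.512) = (-2, 0.2616)
∂F/∂q at (-2, 0.2616) = -0.9072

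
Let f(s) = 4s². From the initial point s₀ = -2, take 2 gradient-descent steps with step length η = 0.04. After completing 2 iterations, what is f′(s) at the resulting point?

f′(s) = 8s
s₁ = -2 − 0.04·(-16) = -1.36
s₂ = -1.36 − 0.04·(-10.88) = -0.9248
f′(s) at (-0.9248) = -7.3984

-7.3984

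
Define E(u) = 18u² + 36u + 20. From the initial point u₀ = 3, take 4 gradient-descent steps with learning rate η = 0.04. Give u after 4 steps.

-0.85007616

E′(u) = 36u + 36
Step 1: E′(3) = 144; u₁ = 3 − 0.04·144 = -2.76
Step 2: E′(-2.76) = -63.36; u₂ = -2.76 − 0.04·(-63.36) = -0.2256
Step 3: E′(-0.2256) = 27.8784; u₃ = -0.2256 − 0.04·27.8784 = -1.340736
Step 4: E′(-1.340736) = -12.266496; u₄ = -1.340736 − 0.04·(-12.266496) = -0.85007616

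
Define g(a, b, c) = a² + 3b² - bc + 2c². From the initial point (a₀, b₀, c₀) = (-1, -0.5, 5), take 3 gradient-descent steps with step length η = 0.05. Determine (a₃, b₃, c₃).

(-0.729, 0.248875, 2.5464375)

∇g = (2a, 6b - c, -b + 4c)
(a₁, b₁, c₁) = (-1, -0.5, 5) − 0.05·(-2, -8, 20.5) = (-0.9, -0.1, 3.975)
(a₂, b₂, c₂) = (-0.9, -0.1, 3.975) − 0.05·(-1.8, -4.575, 16) = (-0.81, 0.12875, 3.175)
(a₃, b₃, c₃) = (-0.81, 0.12875, 3.175) − 0.05·(-1.62, -2.4025, 12.57125) = (-0.729, 0.248875, 2.5464375)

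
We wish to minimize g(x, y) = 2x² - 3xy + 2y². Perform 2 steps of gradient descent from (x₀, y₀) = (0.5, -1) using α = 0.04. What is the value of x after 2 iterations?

0.1584

∇g = (4x - 3y, -3x + 4y)
Step 1: at (0.5, -1), ∇g = (5, -5.5) → (0.5, -1) − 0.04·(5, -5.5) = (0.3, -0.78)
Step 2: at (0.3, -0.78), ∇g = (3.54, -4.02) → (0.3, -0.78) − 0.04·(3.54, -4.02) = (0.1584, -0.6192)
x = 0.1584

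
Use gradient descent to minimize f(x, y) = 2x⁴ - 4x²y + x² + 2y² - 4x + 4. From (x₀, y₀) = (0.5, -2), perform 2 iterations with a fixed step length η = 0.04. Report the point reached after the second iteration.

∇f = (8x³ - 8xy + 2x - 4, -4x² + 4y)
Step 1: at (0.5, -2), ∇f = (6, -9) → (0.5, -2) − 0.04·(6, -9) = (0.26, -1.64)
Step 2: at (0.26, -1.64), ∇f = (0.071808, -6.8304) → (0.26, -1.64) − 0.04·(0.071808, -6.8304) = (0.25712768, -1.366784)

(0.25712768, -1.366784)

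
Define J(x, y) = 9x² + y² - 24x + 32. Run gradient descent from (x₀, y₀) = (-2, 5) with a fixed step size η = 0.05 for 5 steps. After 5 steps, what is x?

1.3333

∇J = (18x - 24, 2y)
(x₁, y₁) = (-2, 5) − 0.05·(-60, 10) = (1, 4.5)
(x₂, y₂) = (1, 4.5) − 0.05·(-6, 9) = (1.3, 4.05)
(x₃, y₃) = (1.3, 4.05) − 0.05·(-0.6, 8.1) = (1.33, 3.645)
(x₄, y₄) = (1.33, 3.645) − 0.05·(-0.06, 7.29) = (1.333, 3.2805)
(x₅, y₅) = (1.333, 3.2805) − 0.05·(-0.006, 6.561) = (1.3333, 2.95245)
x = 1.3333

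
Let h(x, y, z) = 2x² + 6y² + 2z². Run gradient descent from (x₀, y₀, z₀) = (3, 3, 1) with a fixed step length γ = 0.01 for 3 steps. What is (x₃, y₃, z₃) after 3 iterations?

∇h = (4x, 12y, 4z)
Step 1: at (3, 3, 1), ∇h = (12, 36, 4) → (3, 3, 1) − 0.01·(12, 36, 4) = (2.88, 2.64, 0.96)
Step 2: at (2.88, 2.64, 0.96), ∇h = (11.52, 31.68, 3.84) → (2.88, 2.64, 0.96) − 0.01·(11.52, 31.68, 3.84) = (2.7648, 2.3232, 0.9216)
Step 3: at (2.7648, 2.3232, 0.9216), ∇h = (11.0592, 27.8784, 3.6864) → (2.7648, 2.3232, 0.9216) − 0.01·(11.0592, 27.8784, 3.6864) = (2.654208, 2.044416, 0.884736)

(2.654208, 2.044416, 0.884736)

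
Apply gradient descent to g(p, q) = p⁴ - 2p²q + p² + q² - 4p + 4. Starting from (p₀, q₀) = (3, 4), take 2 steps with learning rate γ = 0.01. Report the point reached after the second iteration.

∇g = (4p³ - 4pq + 2p - 4, -2p² + 2q)
(p₁, q₁) = (3, 4) − 0.01·(62, -10) = (2.38, 4.1)
(p₂, q₂) = (2.38, 4.1) − 0.01·(15.653088, -3.1288) = (2.22346912, 4.131288)

(2.22346912, 4.131288)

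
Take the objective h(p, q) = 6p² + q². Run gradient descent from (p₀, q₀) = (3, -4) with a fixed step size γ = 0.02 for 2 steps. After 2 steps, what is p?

1.7328

∇h = (12p, 2q)
Step 1: at (3, -4), ∇h = (36, -8) → (3, -4) − 0.02·(36, -8) = (2.28, -3.84)
Step 2: at (2.28, -3.84), ∇h = (27.36, -7.68) → (2.28, -3.84) − 0.02·(27.36, -7.68) = (1.7328, -3.6864)
p = 1.7328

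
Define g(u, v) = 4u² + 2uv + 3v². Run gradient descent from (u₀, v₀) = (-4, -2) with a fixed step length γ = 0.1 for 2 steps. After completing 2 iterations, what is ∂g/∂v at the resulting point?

∇g = (8u + 2v, 2u + 6v)
Step 1: at (-4, -2), ∇g = (-36, -20) → (-4, -2) − 0.1·(-36, -20) = (-0.4, 0)
Step 2: at (-0.4, 0), ∇g = (-3.2, -0.8) → (-0.4, 0) − 0.1·(-3.2, -0.8) = (-0.08, 0.08)
∂g/∂v at (-0.08, 0.08) = 0.32

0.32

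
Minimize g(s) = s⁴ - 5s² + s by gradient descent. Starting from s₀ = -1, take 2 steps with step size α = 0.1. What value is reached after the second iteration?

-1.5348

g′(s) = 4s³ - 10s + 1
s₁ = -1 − 0.1·7 = -1.7
s₂ = -1.7 − 0.1·(-1.652) = -1.5348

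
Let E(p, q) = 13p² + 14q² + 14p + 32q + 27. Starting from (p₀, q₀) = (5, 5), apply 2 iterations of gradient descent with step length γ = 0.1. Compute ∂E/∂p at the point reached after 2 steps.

∇E = (26p + 14, 28q + 32)
(p₁, q₁) = (5, 5) − 0.1·(144, 172) = (-9.4, -12.2)
(p₂, q₂) = (-9.4, -12.2) − 0.1·(-230.4, -309.6) = (13.64, 18.76)
∂E/∂p at (13.64, 18.76) = 368.64

368.64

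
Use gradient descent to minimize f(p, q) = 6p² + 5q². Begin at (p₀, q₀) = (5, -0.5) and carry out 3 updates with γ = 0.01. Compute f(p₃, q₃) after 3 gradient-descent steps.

70.3249142676

∇f = (12p, 10q)
Step 1: at (5, -0.5), ∇f = (60, -5) → (5, -0.5) − 0.01·(60, -5) = (4.4, -0.45)
Step 2: at (4.4, -0.45), ∇f = (52.8, -4.5) → (4.4, -0.45) − 0.01·(52.8, -4.5) = (3.872, -0.405)
Step 3: at (3.872, -0.405), ∇f = (46.464, -4.05) → (3.872, -0.405) − 0.01·(46.464, -4.05) = (3.40736, -0.3645)
f(3.40736, -0.3645) = 70.3249142676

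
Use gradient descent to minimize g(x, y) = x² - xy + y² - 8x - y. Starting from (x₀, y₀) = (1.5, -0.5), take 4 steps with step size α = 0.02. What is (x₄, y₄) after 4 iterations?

(1.8470692, -0.22601448)

∇g = (2x - y - 8, -x + 2y - 1)
(x₁, y₁) = (1.5, -0.5) − 0.02·(-4.5, -3.5) = (1.59, -0.43)
(x₂, y₂) = (1.59, -0.43) − 0.02·(-4.39, -3.45) = (1.6778, -0.361)
(x₃, y₃) = (1.6778, -0.361) − 0.02·(-4.2834, -3.3998) = (1.763468, -0.293004)
(x₄, y₄) = (1.763468, -0.293004) − 0.02·(-4.18006, -3.349476) = (1.8470692, -0.22601448)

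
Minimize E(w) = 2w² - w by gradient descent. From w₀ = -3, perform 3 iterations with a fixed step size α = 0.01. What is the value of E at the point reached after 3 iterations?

E′(w) = 4w - 1
w₁ = -3 − 0.01·(-13) = -2.87
w₂ = -2.87 − 0.01·(-12.48) = -2.7452
w₃ = -2.7452 − 0.01·(-11.9808) = -2.625392
E(-2.625392) = 16.410758307328

16.410758307328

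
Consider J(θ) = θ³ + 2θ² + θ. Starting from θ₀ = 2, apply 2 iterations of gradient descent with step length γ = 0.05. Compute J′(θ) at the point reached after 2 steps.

4.289081671875

J′(θ) = 3θ² + 4θ + 1
Step 1: J′(2) = 21; θ₁ = 2 − 0.05·21 = 0.95
Step 2: J′(0.95) = 7.5075; θ₂ = 0.95 − 0.05·7.5075 = 0.574625
J′(θ) at (0.574625) = 4.289081671875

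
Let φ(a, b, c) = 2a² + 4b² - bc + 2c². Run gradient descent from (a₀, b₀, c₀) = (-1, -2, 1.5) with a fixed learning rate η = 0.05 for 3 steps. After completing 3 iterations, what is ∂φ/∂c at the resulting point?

∇φ = (4a, 8b - c, -b + 4c)
(a₁, b₁, c₁) = (-1, -2, 1.5) − 0.05·(-4, -17.5, 8) = (-0.8, -1.125, 1.1)
(a₂, b₂, c₂) = (-0.8, -1.125, 1.1) − 0.05·(-3.2, -10.1, 5.525) = (-0.64, -0.62, 0.82375)
(a₃, b₃, c₃) = (-0.64, -0.62, 0.82375) − 0.05·(-2.56, -5.78375, 3.915) = (-0.512, -0.3308125, 0.628)
∂φ/∂c at (-0.512, -0.3308125, 0.628) = 2.8428125

2.8428125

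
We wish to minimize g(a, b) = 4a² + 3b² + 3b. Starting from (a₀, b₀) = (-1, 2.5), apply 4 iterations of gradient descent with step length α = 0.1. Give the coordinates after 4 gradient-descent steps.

(-0.0016, -0.4232)

∇g = (8a, 6b + 3)
Step 1: at (-1, 2.5), ∇g = (-8, 18) → (-1, 2.5) − 0.1·(-8, 18) = (-0.2, 0.7)
Step 2: at (-0.2, 0.7), ∇g = (-1.6, 7.2) → (-0.2, 0.7) − 0.1·(-1.6, 7.2) = (-0.04, -0.02)
Step 3: at (-0.04, -0.02), ∇g = (-0.32, 2.88) → (-0.04, -0.02) − 0.1·(-0.32, 2.88) = (-0.008, -0.308)
Step 4: at (-0.008, -0.308), ∇g = (-0.064, 1.152) → (-0.008, -0.308) − 0.1·(-0.064, 1.152) = (-0.0016, -0.4232)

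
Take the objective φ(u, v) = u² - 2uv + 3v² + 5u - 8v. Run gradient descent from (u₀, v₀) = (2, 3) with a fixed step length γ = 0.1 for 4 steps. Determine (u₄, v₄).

(0.6752, 1.7616)

∇φ = (2u - 2v + 5, -2u + 6v - 8)
Step 1: at (2, 3), ∇φ = (3, 6) → (2, 3) − 0.1·(3, 6) = (1.7, 2.4)
Step 2: at (1.7, 2.4), ∇φ = (3.6, 3) → (1.7, 2.4) − 0.1·(3.6, 3) = (1.34, 2.1)
Step 3: at (1.34, 2.1), ∇φ = (3.48, 1.92) → (1.34, 2.1) − 0.1·(3.48, 1.92) = (0.992, 1.908)
Step 4: at (0.992, 1.908), ∇φ = (3.168, 1.464) → (0.992, 1.908) − 0.1·(3.168, 1.464) = (0.6752, 1.7616)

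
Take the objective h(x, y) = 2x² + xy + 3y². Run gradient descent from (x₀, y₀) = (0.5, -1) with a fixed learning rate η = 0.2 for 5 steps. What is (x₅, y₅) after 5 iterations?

(0.00192, 0.00064)

∇h = (4x + y, x + 6y)
(x₁, y₁) = (0.5, -1) − 0.2·(1, -5.5) = (0.3, 0.1)
(x₂, y₂) = (0.3, 0.1) − 0.2·(1.3, 0.9) = (0.04, -0.08)
(x₃, y₃) = (0.04, -0.08) − 0.2·(0.08, -0.44) = (0.024, 0.008)
(x₄, y₄) = (0.024, 0.008) − 0.2·(0.104, 0.072) = (0.0032, -0.0064)
(x₅, y₅) = (0.0032, -0.0064) − 0.2·(0.0064, -0.0352) = (0.00192, 0.00064)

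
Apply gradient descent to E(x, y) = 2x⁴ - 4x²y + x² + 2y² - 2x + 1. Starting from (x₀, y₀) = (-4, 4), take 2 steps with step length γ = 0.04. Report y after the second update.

27.100416

∇E = (8x³ - 8xy + 2x - 2, -4x² + 4y)
Step 1: at (-4, 4), ∇E = (-394, -48) → (-4, 4) − 0.04·(-394, -48) = (11.76, 5.92)
Step 2: at (11.76, 5.92), ∇E = (12475.604608, -529.5104) → (11.76, 5.92) − 0.04·(12475.604608, -529.5104) = (-487.26418432, 27.100416)
y = 27.100416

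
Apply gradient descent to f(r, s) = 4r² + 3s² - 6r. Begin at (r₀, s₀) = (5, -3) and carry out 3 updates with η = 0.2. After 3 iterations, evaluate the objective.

1.122624

∇f = (8r - 6, 6s)
Step 1: at (5, -3), ∇f = (34, -18) → (5, -3) − 0.2·(34, -18) = (-1.8, 0.6)
Step 2: at (-1.8, 0.6), ∇f = (-20.4, 3.6) → (-1.8, 0.6) − 0.2·(-20.4, 3.6) = (2.28, -0.12)
Step 3: at (2.28, -0.12), ∇f = (12.24, -0.72) → (2.28, -0.12) − 0.2·(12.24, -0.72) = (-0.168, 0.024)
f(-0.168, 0.024) = 1.122624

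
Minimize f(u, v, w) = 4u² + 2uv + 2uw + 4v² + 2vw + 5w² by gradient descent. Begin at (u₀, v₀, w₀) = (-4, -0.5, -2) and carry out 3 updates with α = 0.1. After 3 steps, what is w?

0.072

∇f = (8u + 2v + 2w, 2u + 8v + 2w, 2u + 2v + 10w)
(u₁, v₁, w₁) = (-4, -0.5, -2) − 0.1·(-37, -16, -29) = (-0.3, 1.1, 0.9)
(u₂, v₂, w₂) = (-0.3, 1.1, 0.9) − 0.1·(1.6, 10, 10.6) = (-0.46, 0.1, -0.16)
(u₃, v₃, w₃) = (-0.46, 0.1, -0.16) − 0.1·(-3.8, -0.44, -2.32) = (-0.08, 0.144, 0.072)
w = 0.072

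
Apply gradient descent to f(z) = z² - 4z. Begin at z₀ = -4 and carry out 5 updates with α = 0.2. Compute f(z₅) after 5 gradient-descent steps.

f′(z) = 2z - 4
z₁ = -4 − 0.2·(-12) = -1.6
z₂ = -1.6 − 0.2·(-7.2) = -0.16
z₃ = -0.16 − 0.2·(-4.32) = 0.704
z₄ = 0.704 − 0.2·(-2.592) = 1.2224
z₅ = 1.2224 − 0.2·(-1.5552) = 1.53344
f(1.53344) = -3.7823217664

-3.7823217664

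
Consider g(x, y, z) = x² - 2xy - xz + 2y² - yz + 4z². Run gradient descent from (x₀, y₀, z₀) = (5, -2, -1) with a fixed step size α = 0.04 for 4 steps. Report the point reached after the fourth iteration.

(3.2209792, -0.01431552, 0.09361664)

∇g = (2x - 2y - z, -2x + 4y - z, -x - y + 8z)
Step 1: at (5, -2, -1), ∇g = (15, -17, -11) → (5, -2, -1) − 0.04·(15, -17, -11) = (4.4, -1.32, -0.56)
Step 2: at (4.4, -1.32, -0.56), ∇g = (12, -13.52, -7.56) → (4.4, -1.32, -0.56) − 0.04·(12, -13.52, -7.56) = (3.92, -0.7792, -0.2576)
Step 3: at (3.92, -0.7792, -0.2576), ∇g = (9.656, -10.6992, -5.2016) → (3.92, -0.7792, -0.2576) − 0.04·(9.656, -10.6992, -5.2016) = (3.53376, -0.351232, -0.049536)
Step 4: at (3.53376, -0.351232, -0.049536), ∇g = (7.81952, -8.422912, -3.578816) → (3.53376, -0.351232, -0.049536) − 0.04·(7.81952, -8.422912, -3.578816) = (3.2209792, -0.01431552, 0.09361664)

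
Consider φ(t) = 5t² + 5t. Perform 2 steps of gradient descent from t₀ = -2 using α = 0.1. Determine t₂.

φ′(t) = 10t + 5
t₁ = -2 − 0.1·(-15) = -0.5
t₂ = -0.5 − 0.1·0 = -0.5

-0.5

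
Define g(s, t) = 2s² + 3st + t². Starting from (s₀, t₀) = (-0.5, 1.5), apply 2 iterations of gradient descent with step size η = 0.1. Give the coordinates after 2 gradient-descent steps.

∇g = (4s + 3t, 3s + 2t)
Step 1: at (-0.5, 1.5), ∇g = (2.5, 1.5) → (-0.5, 1.5) − 0.1·(2.5, 1.5) = (-0.75, 1.35)
Step 2: at (-0.75, 1.35), ∇g = (1.05, 0.45) → (-0.75, 1.35) − 0.1·(1.05, 0.45) = (-0.855, 1.305)

(-0.855, 1.305)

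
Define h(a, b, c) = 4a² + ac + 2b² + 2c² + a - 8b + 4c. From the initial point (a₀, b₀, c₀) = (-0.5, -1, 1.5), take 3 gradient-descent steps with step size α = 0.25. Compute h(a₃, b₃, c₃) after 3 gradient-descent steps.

∇h = (8a + c + 1, 4b - 8, a + 4c + 4)
(a₁, b₁, c₁) = (-0.5, -1, 1.5) − 0.25·(-1.5, -12, 9.5) = (-0.125, 2, -0.875)
(a₂, b₂, c₂) = (-0.125, 2, -0.875) − 0.25·(-0.875, 0, 0.375) = (0.09375, 2, -0.96875)
(a₃, b₃, c₃) = (0.09375, 2, -0.96875) − 0.25·(0.78125, 0, 0.21875) = (-0.1015625, 2, -1.0234375)
h(-0.1015625, 2, -1.0234375) = -9.95526123046875

-9.95526123046875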